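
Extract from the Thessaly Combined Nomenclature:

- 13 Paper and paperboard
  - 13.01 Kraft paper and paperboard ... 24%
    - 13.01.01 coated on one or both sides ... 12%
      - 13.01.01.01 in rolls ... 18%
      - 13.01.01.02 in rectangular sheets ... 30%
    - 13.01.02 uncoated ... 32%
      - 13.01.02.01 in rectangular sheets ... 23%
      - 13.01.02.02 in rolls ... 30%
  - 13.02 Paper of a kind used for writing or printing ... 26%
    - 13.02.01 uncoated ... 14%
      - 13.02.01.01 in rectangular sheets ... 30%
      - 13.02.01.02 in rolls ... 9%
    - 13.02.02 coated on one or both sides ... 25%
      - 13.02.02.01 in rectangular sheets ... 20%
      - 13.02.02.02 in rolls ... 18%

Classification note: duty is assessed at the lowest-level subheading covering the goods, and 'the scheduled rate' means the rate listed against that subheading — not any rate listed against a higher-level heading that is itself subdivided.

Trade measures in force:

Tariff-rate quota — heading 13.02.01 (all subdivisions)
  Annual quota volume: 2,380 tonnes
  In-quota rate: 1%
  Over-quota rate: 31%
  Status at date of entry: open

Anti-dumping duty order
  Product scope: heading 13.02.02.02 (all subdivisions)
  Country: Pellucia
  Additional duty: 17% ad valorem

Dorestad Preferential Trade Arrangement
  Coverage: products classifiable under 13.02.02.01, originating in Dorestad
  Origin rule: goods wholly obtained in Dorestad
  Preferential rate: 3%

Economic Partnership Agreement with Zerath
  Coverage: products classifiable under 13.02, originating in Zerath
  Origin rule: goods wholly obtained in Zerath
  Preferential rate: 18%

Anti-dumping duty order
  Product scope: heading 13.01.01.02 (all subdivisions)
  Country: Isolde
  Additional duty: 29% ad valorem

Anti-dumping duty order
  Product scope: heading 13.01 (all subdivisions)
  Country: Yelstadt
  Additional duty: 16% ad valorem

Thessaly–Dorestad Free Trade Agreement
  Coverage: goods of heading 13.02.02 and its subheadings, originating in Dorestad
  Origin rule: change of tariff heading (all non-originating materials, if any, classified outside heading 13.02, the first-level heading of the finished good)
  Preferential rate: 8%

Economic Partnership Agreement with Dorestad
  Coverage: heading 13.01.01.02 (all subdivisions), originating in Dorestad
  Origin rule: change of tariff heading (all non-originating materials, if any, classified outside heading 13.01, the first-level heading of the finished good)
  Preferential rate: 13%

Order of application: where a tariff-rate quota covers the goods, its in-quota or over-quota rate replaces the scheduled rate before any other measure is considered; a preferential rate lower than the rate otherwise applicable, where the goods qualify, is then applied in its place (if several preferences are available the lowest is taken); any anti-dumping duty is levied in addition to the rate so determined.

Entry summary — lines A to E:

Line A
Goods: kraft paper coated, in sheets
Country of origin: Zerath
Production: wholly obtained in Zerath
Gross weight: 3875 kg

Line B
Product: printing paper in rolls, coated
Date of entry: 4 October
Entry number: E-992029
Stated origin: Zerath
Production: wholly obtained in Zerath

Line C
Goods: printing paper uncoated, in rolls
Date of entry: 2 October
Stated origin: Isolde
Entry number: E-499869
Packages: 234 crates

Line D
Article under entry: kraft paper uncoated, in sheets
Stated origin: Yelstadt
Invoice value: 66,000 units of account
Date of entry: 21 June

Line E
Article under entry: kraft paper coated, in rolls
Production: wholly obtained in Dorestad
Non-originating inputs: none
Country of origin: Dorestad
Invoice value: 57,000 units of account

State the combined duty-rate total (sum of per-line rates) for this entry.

106%

Line A: kraft paper → 13.01; coated → 13.01.01; in sheets → 13.01.01.02. Scheduled 30%. Zerath agreement on 13.02: 13.01.01.02 not covered. → 30%.
Line B: printing paper → 13.02; coated → 13.02.02; in rolls → 13.02.02.02. Scheduled 18%. Zerath agreement on 13.02: wholly obtained → 18% available; preference 18% not lower than 18% → no reduction. → 18%.
Line C: printing paper → 13.02; uncoated → 13.02.01; in rolls → 13.02.01.02. Scheduled 9%. quota on 13.02.01 open → in-quota 1%. → 1%.
Line D: kraft paper → 13.01; uncoated → 13.01.02; in sheets → 13.01.02.01. Scheduled 23%. anti-dumping (Yelstadt, 13.01): +16%; total 23% + 16% = 39%. → 39%.
Line E: kraft paper → 13.01; coated → 13.01.01; in rolls → 13.01.01.01. Scheduled 18%. Dorestad agreement on 13.02.02.01: 13.01.01.01 not covered; Dorestad agreement on 13.02.02: 13.01.01.01 not covered; Dorestad agreement on 13.01.01.02: 13.01.01.01 not covered. → 18%.
Sum: 30% + 18% + 1% + 39% + 18% = 106%.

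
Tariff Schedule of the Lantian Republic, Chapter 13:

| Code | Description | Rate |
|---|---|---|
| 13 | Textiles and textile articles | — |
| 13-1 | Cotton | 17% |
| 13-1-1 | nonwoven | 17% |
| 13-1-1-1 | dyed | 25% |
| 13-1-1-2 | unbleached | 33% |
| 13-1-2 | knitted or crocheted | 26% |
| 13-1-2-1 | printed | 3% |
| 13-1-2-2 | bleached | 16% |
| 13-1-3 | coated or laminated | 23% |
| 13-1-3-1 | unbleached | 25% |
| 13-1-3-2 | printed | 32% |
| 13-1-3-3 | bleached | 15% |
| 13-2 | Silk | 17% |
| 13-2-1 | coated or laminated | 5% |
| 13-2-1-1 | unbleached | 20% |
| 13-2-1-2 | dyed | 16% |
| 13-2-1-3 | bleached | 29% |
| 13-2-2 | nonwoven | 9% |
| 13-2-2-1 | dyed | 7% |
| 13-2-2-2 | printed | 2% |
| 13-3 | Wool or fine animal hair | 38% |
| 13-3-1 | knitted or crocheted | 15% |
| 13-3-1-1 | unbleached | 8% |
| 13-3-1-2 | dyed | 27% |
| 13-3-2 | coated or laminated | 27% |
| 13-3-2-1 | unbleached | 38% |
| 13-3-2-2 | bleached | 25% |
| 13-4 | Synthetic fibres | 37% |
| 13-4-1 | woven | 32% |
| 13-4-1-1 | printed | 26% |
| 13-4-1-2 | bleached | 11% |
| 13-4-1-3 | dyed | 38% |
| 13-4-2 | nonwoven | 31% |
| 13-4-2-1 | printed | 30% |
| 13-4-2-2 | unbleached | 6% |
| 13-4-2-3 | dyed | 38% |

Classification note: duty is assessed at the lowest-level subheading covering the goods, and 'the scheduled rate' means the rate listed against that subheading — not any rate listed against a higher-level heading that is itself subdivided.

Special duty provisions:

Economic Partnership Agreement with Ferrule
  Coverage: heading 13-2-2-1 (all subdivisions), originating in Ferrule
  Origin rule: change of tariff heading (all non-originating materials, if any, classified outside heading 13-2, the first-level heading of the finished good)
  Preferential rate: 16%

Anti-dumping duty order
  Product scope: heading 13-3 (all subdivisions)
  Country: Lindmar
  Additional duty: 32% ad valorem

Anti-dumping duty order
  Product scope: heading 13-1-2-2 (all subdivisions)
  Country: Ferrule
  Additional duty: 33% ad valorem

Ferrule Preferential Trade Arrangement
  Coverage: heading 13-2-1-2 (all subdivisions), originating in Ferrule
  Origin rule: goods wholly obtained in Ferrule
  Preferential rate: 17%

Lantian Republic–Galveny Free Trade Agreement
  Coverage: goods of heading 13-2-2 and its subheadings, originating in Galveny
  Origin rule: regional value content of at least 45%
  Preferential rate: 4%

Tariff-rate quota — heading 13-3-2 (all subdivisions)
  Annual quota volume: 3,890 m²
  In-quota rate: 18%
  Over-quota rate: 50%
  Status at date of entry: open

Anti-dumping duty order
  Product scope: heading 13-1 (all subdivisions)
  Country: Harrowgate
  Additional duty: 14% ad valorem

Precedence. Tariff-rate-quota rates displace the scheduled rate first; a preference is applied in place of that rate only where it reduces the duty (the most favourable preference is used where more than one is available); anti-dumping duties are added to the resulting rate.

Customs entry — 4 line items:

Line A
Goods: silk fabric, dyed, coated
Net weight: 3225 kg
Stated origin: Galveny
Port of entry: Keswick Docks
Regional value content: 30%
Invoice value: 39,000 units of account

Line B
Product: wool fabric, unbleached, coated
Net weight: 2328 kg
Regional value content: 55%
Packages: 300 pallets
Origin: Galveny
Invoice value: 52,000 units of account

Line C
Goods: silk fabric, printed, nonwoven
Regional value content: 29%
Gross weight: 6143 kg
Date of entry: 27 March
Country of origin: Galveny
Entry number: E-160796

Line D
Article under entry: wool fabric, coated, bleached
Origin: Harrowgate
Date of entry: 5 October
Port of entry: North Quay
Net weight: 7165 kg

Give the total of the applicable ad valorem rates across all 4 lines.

Line A: silk → 13-2; coated → 13-2-1; dyed → 13-2-1-2. Scheduled 16%. Galveny agreement on 13-2-2: 13-2-1-2 not covered. → 16%.
Line B: wool → 13-3; coated → 13-3-2; unbleached → 13-3-2-1. Scheduled 38%. quota on 13-3-2 open → in-quota 18%; Galveny agreement on 13-2-2: 13-3-2-1 not covered. → 18%.
Line C: silk → 13-2; nonwoven → 13-2-2; printed → 13-2-2-2. Scheduled 2%. Galveny agreement on 13-2-2: RVC < 45%. → 2%.
Line D: wool → 13-3; coated → 13-3-2; bleached → 13-3-2-2. Scheduled 25%. quota on 13-3-2 open → in-quota 18%. → 18%.
Sum: 16% + 18% + 2% + 18% = 54%.

54%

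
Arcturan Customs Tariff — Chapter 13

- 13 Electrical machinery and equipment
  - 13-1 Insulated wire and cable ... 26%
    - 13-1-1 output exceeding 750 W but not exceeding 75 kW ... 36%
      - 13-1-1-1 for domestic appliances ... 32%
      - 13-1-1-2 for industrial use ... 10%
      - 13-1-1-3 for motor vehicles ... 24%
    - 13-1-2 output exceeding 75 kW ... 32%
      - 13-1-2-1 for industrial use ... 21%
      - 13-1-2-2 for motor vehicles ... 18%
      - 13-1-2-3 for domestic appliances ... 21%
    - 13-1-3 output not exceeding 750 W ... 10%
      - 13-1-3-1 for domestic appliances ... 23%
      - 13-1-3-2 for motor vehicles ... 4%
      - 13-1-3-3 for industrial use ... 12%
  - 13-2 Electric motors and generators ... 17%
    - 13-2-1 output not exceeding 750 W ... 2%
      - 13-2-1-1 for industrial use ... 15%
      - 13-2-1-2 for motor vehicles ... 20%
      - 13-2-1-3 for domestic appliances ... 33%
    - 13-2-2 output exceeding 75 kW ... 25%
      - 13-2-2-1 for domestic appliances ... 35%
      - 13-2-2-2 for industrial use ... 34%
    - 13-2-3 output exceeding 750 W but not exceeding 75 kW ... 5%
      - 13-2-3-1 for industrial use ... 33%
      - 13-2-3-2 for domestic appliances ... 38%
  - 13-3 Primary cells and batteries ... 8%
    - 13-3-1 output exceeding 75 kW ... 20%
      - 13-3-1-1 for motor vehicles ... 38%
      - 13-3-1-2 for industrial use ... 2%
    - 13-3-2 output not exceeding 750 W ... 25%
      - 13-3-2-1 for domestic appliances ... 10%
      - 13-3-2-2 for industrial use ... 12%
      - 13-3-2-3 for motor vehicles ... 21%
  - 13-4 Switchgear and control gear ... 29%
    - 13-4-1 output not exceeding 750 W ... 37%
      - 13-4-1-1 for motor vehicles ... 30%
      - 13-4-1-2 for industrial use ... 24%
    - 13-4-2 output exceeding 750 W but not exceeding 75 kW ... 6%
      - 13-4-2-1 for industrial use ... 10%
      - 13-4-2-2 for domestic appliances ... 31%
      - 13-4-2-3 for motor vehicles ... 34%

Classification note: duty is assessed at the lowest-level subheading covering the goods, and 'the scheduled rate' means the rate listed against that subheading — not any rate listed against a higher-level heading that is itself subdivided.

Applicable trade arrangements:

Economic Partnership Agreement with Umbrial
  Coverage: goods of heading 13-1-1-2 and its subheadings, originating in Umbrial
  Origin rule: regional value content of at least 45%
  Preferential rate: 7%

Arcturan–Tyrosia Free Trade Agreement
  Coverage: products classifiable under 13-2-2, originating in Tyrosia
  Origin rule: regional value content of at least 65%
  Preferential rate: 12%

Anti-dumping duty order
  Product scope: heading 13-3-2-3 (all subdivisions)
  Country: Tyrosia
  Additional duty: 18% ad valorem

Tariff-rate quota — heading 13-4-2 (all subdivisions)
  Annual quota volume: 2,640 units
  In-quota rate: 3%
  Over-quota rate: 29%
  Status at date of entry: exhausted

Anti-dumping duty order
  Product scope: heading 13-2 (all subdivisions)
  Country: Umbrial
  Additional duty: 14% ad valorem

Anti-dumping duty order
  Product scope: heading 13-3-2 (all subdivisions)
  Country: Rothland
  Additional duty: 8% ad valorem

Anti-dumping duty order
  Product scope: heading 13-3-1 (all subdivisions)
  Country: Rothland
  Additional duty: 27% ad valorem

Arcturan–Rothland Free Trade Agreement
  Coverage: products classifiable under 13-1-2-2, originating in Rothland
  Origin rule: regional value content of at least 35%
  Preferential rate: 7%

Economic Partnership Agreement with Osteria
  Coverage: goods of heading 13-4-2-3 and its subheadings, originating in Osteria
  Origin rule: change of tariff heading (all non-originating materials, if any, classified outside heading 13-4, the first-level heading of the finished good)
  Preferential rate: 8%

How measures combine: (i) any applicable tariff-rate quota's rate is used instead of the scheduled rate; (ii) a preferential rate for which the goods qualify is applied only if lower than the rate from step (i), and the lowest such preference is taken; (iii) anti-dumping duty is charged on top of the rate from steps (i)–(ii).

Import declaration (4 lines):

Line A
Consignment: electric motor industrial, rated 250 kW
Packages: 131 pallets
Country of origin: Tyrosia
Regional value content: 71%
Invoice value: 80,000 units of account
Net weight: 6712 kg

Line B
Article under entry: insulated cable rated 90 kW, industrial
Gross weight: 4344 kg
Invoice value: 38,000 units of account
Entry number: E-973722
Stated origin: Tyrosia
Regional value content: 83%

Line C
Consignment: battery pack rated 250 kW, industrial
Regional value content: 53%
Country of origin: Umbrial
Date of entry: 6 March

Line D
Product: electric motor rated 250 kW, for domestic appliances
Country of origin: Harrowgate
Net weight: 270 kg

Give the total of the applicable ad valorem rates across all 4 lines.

70%

Line A: electric motor → 13-2; rated 250 kW → 13-2-2; industrial → 13-2-2-2. Scheduled 34%. Tyrosia agreement on 13-2-2: RVC ≥ 65% → 12% available; preferential 12%. → 12%.
Line B: insulated cable → 13-1; rated 90 kW → 13-1-2; industrial → 13-1-2-1. Scheduled 21%. Tyrosia agreement on 13-2-2: 13-1-2-1 not covered. → 21%.
Line C: battery pack → 13-3; rated 250 kW → 13-3-1; industrial → 13-3-1-2. Scheduled 2%. Umbrial agreement on 13-1-1-2: 13-3-1-2 not covered. → 2%.
Line D: electric motor → 13-2; rated 250 kW → 13-2-2; for domestic appliances → 13-2-2-1. Scheduled 35%. No special measure applies. → 35%.
Sum: 12% + 21% + 2% + 35% = 70%.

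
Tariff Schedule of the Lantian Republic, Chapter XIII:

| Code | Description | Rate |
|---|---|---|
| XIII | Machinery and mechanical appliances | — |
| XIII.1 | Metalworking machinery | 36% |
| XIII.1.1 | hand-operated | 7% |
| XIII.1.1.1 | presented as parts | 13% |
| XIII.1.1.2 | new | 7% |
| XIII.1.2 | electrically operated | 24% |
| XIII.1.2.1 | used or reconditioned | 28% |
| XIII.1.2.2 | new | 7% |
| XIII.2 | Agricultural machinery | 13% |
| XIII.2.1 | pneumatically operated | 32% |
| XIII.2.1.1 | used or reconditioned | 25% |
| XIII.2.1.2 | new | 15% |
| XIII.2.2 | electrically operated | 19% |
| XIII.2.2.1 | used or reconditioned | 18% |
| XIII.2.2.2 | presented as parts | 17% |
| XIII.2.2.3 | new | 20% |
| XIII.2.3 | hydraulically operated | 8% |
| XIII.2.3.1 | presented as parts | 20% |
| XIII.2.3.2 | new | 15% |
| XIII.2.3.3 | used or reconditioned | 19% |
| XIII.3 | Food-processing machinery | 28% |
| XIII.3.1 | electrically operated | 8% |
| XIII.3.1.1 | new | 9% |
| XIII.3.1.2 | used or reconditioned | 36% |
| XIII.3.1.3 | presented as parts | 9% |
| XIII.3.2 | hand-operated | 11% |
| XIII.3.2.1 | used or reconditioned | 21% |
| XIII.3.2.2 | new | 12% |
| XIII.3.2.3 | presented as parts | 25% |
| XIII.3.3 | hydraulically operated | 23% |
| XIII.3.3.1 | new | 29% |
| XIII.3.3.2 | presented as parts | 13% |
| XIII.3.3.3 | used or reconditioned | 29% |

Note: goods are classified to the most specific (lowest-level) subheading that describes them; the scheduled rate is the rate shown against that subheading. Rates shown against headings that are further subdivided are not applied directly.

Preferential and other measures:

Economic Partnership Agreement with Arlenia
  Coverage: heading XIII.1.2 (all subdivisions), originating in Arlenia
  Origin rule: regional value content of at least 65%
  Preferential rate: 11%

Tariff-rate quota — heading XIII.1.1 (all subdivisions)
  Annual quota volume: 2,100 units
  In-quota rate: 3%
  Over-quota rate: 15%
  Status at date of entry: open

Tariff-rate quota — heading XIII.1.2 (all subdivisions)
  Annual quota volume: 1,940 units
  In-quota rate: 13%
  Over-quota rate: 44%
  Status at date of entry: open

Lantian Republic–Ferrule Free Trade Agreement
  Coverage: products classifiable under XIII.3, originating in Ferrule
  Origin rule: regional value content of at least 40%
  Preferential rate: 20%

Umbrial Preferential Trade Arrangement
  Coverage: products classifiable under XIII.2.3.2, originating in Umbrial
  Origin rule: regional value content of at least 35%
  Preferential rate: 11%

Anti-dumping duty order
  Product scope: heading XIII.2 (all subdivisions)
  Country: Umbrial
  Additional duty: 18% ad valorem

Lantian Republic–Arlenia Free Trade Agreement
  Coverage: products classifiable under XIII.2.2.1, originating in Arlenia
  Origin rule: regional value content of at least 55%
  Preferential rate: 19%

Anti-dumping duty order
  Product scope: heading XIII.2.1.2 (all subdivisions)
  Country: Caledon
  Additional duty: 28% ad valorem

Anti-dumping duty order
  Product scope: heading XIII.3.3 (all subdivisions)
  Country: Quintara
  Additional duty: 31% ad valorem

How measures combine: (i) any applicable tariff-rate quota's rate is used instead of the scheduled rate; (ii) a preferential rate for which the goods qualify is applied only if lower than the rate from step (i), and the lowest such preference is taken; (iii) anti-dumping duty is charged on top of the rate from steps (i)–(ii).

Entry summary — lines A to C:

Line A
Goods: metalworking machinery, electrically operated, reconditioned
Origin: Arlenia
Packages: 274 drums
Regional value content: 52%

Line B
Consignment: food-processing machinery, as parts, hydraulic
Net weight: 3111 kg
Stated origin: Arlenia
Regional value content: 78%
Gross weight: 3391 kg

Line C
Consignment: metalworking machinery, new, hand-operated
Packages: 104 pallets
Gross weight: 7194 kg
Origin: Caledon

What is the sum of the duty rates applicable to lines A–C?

Line A: metalworking → XIII.1; electrically operated → XIII.1.2; reconditioned → XIII.1.2.1. Scheduled 28%. quota on XIII.1.2 open → in-quota 13%; Arlenia agreement on XIII.1.2: RVC < 65%; Arlenia agreement on XIII.2.2.1: XIII.1.2.1 not covered. → 13%.
Line B: food-processing → XIII.3; hydraulic → XIII.3.3; as parts → XIII.3.3.2. Scheduled 13%. Arlenia agreement on XIII.1.2: XIII.3.3.2 not covered; Arlenia agreement on XIII.2.2.1: XIII.3.3.2 not covered. → 13%.
Line C: metalworking → XIII.1; hand-operated → XIII.1.1; new → XIII.1.1.2. Scheduled 7%. quota on XIII.1.1 open → in-quota 3%. → 3%.
Sum: 13% + 13% + 3% = 29%.

29%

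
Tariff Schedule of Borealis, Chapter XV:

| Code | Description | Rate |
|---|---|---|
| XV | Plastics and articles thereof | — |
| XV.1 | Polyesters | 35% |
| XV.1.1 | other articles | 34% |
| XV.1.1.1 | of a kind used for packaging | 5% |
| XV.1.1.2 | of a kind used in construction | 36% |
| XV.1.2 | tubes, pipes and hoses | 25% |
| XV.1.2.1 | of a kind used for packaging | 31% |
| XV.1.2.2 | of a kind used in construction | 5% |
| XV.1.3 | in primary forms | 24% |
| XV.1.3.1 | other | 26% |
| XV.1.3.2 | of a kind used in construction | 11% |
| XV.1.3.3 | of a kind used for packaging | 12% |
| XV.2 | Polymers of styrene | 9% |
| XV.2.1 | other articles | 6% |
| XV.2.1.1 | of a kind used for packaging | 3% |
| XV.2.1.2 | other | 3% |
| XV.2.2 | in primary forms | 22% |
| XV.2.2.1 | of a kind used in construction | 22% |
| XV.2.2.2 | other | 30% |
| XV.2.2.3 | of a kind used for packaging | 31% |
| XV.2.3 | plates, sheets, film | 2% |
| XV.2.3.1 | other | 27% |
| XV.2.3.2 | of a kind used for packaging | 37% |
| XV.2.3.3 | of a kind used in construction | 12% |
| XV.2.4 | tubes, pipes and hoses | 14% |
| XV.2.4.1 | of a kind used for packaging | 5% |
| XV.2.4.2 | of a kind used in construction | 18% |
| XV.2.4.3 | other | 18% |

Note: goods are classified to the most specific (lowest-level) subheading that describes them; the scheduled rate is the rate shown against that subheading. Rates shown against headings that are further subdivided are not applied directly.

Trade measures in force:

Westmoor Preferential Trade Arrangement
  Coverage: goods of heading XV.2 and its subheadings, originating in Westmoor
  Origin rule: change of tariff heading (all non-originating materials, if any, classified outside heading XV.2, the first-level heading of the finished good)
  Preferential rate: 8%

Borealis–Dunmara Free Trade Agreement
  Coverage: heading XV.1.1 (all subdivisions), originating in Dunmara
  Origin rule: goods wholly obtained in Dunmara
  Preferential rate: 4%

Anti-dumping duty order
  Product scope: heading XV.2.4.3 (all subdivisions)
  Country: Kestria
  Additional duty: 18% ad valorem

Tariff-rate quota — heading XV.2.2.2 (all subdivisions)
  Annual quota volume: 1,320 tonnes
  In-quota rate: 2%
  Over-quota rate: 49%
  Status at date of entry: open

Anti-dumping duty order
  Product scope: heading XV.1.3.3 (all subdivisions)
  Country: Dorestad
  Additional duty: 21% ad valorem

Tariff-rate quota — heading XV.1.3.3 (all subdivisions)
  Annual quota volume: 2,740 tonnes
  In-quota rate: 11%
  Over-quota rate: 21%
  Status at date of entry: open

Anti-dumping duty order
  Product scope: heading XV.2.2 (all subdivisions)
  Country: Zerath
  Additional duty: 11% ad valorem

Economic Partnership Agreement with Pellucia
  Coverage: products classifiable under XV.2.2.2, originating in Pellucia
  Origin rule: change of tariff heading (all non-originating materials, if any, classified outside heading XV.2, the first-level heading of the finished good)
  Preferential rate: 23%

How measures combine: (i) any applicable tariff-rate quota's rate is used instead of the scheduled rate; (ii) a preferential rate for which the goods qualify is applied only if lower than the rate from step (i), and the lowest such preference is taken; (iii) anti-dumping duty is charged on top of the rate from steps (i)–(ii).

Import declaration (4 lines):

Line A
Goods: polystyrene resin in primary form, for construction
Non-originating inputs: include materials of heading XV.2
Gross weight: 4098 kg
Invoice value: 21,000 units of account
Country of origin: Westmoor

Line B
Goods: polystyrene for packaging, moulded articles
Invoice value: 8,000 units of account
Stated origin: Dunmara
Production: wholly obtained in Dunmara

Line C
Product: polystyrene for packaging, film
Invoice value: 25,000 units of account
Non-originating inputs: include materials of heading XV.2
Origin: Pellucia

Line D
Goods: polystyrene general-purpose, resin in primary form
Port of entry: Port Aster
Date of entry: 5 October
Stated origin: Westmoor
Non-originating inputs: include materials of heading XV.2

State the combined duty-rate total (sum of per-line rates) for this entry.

64%

Line A: polystyrene → XV.2; resin in primary form → XV.2.2; for construction → XV.2.2.1. Scheduled 22%. Westmoor agreement on XV.2: CTH not met. → 22%.
Line B: polystyrene → XV.2; moulded articles → XV.2.1; for packaging → XV.2.1.1. Scheduled 3%. Dunmara agreement on XV.1.1: XV.2.1.1 not covered. → 3%.
Line C: polystyrene → XV.2; film → XV.2.3; for packaging → XV.2.3.2. Scheduled 37%. Pellucia agreement on XV.2.2.2: XV.2.3.2 not covered. → 37%.
Line D: polystyrene → XV.2; resin in primary form → XV.2.2; general-purpose → XV.2.2.2. Scheduled 30%. quota on XV.2.2.2 open → in-quota 2%; Westmoor agreement on XV.2: CTH not met. → 2%.
Sum: 22% + 3% + 37% + 2% = 64%.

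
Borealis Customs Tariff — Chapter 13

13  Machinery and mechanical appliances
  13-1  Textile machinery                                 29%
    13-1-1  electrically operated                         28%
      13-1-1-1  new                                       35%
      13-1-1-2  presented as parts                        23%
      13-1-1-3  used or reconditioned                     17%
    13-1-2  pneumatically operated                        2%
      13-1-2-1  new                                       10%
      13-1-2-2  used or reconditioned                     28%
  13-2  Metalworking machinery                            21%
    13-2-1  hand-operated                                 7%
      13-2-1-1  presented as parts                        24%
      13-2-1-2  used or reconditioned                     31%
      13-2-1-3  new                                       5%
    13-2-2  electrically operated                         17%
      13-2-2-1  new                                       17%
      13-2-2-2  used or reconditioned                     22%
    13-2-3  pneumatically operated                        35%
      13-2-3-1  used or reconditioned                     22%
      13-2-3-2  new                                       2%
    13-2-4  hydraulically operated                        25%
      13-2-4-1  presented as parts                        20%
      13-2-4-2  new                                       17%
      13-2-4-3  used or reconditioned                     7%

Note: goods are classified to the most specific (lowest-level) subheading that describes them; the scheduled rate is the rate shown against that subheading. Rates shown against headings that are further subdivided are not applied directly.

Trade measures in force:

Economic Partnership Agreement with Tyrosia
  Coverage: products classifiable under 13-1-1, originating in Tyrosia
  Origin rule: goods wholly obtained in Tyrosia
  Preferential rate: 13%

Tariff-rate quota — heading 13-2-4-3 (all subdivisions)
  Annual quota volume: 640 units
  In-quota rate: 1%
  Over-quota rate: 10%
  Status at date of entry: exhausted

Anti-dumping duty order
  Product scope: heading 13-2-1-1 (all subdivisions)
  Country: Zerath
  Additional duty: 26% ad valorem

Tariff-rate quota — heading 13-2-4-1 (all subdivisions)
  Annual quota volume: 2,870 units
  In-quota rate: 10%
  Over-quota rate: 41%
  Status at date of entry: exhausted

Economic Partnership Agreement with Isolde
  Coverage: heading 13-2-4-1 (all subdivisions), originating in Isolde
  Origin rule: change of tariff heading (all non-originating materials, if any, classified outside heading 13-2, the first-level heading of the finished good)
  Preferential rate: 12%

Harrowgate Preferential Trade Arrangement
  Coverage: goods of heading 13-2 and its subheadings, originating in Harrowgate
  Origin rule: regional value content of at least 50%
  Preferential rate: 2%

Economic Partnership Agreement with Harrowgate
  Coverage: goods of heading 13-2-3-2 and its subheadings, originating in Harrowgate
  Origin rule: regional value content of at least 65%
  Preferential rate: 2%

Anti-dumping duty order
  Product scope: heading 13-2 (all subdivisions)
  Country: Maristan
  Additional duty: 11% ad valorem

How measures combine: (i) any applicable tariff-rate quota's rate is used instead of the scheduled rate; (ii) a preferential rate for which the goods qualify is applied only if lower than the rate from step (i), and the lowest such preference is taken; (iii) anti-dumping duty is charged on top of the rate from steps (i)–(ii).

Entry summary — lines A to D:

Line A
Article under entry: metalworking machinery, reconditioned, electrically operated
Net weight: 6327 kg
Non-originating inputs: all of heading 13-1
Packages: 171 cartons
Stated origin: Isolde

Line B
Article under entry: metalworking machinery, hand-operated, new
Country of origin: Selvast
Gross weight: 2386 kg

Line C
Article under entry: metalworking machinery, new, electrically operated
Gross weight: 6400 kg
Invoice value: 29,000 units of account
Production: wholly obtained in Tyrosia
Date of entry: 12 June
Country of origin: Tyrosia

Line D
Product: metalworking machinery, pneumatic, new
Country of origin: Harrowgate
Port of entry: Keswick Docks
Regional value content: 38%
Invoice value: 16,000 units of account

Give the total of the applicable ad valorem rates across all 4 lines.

Line A: metalworking → 13-2; electrically operated → 13-2-2; reconditioned → 13-2-2-2. Scheduled 22%. Isolde agreement on 13-2-4-1: 13-2-2-2 not covered. → 22%.
Line B: metalworking → 13-2; hand-operated → 13-2-1; new → 13-2-1-3. Scheduled 5%. No special measure applies. → 5%.
Line C: metalworking → 13-2; electrically operated → 13-2-2; new → 13-2-2-1. Scheduled 17%. Tyrosia agreement on 13-1-1: 13-2-2-1 not covered. → 17%.
Line D: metalworking → 13-2; pneumatic → 13-2-3; new → 13-2-3-2. Scheduled 2%. Harrowgate agreement on 13-2: RVC < 50%; Harrowgate agreement on 13-2-3-2: RVC < 65%. → 2%.
Sum: 22% + 5% + 17% + 2% = 46%.

46%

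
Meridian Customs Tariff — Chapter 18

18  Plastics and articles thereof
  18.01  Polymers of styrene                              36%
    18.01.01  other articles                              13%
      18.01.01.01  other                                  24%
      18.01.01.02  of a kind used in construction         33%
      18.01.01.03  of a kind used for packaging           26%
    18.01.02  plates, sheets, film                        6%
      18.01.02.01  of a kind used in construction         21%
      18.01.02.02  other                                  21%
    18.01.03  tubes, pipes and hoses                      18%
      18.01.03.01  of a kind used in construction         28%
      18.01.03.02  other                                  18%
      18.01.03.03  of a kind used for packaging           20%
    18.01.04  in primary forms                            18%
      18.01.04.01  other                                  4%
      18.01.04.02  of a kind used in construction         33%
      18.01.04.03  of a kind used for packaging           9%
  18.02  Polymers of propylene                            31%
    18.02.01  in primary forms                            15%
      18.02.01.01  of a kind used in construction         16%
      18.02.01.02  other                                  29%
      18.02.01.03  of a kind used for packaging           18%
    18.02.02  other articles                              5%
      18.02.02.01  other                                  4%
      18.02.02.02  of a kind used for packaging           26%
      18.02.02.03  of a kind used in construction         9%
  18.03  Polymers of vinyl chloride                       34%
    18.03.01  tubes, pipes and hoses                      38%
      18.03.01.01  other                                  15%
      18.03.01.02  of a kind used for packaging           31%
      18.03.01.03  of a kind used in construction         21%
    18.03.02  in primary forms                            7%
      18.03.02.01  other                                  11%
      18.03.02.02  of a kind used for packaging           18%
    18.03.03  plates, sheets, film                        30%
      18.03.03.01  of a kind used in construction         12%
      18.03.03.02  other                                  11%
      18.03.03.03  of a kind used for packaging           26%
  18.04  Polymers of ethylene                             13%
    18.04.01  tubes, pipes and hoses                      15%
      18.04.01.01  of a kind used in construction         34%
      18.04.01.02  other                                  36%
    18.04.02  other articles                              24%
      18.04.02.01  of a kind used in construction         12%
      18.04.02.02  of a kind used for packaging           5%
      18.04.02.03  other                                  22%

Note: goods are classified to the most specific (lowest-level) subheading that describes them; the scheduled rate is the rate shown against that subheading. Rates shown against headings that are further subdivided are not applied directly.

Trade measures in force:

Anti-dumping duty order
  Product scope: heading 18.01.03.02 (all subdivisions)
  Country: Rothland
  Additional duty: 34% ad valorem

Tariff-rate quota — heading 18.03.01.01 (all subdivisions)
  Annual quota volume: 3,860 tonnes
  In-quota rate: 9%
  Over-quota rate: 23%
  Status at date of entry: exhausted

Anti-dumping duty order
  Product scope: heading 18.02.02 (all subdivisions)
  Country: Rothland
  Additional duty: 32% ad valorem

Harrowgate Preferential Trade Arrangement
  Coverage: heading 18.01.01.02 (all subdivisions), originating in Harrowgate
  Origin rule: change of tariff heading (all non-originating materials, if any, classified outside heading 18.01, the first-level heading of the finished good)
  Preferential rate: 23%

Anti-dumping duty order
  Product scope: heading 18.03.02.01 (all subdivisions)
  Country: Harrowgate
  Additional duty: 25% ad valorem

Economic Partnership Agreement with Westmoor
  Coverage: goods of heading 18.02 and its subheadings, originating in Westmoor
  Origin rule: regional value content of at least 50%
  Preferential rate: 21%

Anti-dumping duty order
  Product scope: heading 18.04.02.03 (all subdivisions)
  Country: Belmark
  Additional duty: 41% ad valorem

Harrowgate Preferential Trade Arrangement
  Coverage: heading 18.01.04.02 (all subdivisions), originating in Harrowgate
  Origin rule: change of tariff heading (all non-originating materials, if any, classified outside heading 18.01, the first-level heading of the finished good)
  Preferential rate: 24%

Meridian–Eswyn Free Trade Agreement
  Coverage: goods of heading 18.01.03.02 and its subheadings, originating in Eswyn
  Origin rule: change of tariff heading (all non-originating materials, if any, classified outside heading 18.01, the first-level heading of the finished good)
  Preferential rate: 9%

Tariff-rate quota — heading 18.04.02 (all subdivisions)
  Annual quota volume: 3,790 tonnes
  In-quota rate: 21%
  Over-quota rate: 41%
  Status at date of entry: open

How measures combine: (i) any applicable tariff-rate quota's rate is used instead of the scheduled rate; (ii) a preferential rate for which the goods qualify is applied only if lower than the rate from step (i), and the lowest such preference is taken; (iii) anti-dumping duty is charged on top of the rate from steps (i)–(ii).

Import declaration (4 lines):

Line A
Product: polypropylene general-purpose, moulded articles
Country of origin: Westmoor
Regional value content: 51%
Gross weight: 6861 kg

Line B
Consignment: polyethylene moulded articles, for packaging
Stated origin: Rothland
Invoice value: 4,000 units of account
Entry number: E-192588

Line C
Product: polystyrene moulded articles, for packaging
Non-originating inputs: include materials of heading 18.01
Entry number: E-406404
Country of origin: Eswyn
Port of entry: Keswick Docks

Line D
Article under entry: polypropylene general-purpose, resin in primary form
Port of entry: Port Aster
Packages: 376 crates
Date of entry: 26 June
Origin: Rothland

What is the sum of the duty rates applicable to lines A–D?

80%

Line A: polypropylene → 18.02; moulded articles → 18.02.02; general-purpose → 18.02.02.01. Scheduled 4%. Westmoor agreement on 18.02: RVC ≥ 50% → 21% available; preference 21% not lower than 4% → no reduction. → 4%.
Line B: polyethylene → 18.04; moulded articles → 18.04.02; for packaging → 18.04.02.02. Scheduled 5%. quota on 18.04.02 open → in-quota 21%. → 21%.
Line C: polystyrene → 18.01; moulded articles → 18.01.01; for packaging → 18.01.01.03. Scheduled 26%. Eswyn agreement on 18.01.03.02: 18.01.01.03 not covered. → 26%.
Line D: polypropylene → 18.02; resin in primary form → 18.02.01; general-purpose → 18.02.01.02. Scheduled 29%. No special measure applies. → 29%.
Sum: 4% + 21% + 26% + 29% = 80%.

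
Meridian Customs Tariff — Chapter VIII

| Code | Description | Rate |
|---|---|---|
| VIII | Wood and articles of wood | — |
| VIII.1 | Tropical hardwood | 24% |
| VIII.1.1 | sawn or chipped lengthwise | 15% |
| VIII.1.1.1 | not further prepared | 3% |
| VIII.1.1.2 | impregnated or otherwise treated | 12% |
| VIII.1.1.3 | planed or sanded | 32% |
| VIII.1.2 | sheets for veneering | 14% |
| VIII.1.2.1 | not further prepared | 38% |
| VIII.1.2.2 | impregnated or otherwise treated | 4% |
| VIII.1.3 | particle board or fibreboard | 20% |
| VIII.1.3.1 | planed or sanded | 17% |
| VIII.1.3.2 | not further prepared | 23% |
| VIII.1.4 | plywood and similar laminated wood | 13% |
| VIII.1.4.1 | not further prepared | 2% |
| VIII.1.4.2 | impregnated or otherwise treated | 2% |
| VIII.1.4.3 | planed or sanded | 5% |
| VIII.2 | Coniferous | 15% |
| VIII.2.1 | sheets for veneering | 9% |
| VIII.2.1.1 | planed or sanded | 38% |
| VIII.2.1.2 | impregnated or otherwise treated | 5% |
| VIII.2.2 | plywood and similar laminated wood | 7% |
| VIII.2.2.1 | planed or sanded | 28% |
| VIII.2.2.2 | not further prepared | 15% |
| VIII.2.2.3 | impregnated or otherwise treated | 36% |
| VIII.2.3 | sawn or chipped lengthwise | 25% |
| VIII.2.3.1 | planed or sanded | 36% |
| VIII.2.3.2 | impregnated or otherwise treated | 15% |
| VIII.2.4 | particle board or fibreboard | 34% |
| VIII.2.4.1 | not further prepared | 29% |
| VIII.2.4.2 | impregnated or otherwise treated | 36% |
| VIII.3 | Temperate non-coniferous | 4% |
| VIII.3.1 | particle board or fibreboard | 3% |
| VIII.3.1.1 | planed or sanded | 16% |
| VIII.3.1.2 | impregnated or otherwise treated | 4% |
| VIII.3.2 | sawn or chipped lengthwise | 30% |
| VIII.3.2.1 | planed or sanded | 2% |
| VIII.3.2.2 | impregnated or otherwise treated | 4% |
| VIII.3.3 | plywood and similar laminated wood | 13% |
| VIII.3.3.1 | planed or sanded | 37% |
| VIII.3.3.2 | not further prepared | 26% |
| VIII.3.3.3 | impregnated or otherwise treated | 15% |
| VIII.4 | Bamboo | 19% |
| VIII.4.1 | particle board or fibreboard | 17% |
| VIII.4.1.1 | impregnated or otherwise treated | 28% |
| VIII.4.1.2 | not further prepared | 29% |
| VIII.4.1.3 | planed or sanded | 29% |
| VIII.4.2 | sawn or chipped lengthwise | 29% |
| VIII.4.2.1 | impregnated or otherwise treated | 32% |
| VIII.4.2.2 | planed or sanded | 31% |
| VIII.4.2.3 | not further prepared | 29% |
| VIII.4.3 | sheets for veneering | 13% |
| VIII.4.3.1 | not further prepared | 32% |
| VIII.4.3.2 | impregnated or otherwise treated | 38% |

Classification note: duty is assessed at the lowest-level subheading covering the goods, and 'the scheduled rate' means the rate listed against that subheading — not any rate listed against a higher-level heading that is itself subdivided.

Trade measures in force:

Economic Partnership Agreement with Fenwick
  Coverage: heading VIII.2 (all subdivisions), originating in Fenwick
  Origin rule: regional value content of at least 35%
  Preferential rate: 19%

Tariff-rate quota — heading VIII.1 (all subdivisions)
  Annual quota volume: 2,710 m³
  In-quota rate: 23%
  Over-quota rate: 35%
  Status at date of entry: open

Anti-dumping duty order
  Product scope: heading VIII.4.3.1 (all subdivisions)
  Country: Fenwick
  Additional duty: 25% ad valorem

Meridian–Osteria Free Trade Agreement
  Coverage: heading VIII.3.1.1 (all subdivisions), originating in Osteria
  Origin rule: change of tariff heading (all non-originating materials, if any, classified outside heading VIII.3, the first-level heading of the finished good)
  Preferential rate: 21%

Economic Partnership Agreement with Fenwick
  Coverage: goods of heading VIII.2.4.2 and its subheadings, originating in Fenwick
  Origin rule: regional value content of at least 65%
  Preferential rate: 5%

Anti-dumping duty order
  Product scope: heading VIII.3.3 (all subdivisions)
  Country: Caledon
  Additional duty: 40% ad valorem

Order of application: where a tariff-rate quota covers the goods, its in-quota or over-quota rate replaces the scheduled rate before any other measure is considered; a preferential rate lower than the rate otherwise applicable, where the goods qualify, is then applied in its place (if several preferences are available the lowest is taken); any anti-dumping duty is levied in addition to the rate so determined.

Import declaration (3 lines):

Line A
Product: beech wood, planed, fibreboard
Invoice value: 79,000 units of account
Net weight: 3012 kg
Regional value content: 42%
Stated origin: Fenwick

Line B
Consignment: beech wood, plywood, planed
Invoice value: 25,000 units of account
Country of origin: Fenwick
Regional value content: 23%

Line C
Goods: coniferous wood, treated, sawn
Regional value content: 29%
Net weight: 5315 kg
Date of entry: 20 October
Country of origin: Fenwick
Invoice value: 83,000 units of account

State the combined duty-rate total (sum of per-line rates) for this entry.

Line A: beech → VIII.3; fibreboard → VIII.3.1; planed → VIII.3.1.1. Scheduled 16%. Fenwick agreement on VIII.2: VIII.3.1.1 not covered; Fenwick agreement on VIII.2.4.2: VIII.3.1.1 not covered. → 16%.
Line B: beech → VIII.3; plywood → VIII.3.3; planed → VIII.3.3.1. Scheduled 37%. Fenwick agreement on VIII.2: VIII.3.3.1 not covered; Fenwick agreement on VIII.2.4.2: VIII.3.3.1 not covered. → 37%.
Line C: coniferous → VIII.2; sawn → VIII.2.3; treated → VIII.2.3.2. Scheduled 15%. Fenwick agreement on VIII.2: RVC < 35%; Fenwick agreement on VIII.2.4.2: VIII.2.3.2 not covered. → 15%.
Sum: 16% + 37% + 15% = 68%.

68%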